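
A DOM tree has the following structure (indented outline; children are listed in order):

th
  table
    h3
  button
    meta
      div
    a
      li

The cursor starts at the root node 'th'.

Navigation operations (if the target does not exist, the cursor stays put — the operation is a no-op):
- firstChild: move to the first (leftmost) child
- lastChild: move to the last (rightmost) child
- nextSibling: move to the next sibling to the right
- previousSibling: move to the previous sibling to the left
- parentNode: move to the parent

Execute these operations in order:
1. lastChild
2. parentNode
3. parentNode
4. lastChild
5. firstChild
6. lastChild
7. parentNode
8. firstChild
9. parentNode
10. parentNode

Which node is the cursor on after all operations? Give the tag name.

After 1 (lastChild): button
After 2 (parentNode): th
After 3 (parentNode): th (no-op, stayed)
After 4 (lastChild): button
After 5 (firstChild): meta
After 6 (lastChild): div
After 7 (parentNode): meta
After 8 (firstChild): div
After 9 (parentNode): meta
After 10 (parentNode): button

Answer: button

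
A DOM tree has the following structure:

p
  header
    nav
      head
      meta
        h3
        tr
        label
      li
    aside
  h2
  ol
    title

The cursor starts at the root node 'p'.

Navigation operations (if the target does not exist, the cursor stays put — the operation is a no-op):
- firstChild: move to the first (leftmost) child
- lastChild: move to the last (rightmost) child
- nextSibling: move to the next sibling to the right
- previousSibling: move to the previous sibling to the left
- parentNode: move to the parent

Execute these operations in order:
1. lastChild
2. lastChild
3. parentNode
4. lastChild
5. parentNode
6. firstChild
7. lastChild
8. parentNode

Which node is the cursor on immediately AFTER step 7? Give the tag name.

After 1 (lastChild): ol
After 2 (lastChild): title
After 3 (parentNode): ol
After 4 (lastChild): title
After 5 (parentNode): ol
After 6 (firstChild): title
After 7 (lastChild): title (no-op, stayed)

Answer: title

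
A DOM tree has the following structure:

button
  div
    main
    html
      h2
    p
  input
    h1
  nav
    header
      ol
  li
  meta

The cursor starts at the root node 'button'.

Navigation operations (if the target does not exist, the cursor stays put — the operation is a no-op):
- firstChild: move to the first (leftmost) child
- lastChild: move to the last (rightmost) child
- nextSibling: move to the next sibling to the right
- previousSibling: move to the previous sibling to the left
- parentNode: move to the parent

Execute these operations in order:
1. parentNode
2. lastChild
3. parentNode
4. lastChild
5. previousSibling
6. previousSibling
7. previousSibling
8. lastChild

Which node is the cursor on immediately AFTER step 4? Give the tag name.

After 1 (parentNode): button (no-op, stayed)
After 2 (lastChild): meta
After 3 (parentNode): button
After 4 (lastChild): meta

Answer: meta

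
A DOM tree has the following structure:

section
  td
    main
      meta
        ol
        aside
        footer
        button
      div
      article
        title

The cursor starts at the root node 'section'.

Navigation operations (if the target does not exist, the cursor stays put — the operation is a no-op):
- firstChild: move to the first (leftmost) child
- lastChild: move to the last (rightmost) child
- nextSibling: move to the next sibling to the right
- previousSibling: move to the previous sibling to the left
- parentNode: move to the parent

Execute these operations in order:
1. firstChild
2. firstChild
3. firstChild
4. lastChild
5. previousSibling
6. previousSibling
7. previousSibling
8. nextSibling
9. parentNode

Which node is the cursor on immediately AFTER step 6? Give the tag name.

Answer: aside

Derivation:
After 1 (firstChild): td
After 2 (firstChild): main
After 3 (firstChild): meta
After 4 (lastChild): button
After 5 (previousSibling): footer
After 6 (previousSibling): aside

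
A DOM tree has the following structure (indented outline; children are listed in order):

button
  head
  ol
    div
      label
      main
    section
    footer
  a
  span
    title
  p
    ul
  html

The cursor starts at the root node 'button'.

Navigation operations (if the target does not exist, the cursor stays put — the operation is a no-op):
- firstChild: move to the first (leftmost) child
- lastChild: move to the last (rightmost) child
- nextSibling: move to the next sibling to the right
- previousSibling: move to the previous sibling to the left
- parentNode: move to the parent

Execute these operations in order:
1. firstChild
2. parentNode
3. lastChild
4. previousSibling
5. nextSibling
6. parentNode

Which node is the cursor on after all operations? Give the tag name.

Answer: button

Derivation:
After 1 (firstChild): head
After 2 (parentNode): button
After 3 (lastChild): html
After 4 (previousSibling): p
After 5 (nextSibling): html
After 6 (parentNode): button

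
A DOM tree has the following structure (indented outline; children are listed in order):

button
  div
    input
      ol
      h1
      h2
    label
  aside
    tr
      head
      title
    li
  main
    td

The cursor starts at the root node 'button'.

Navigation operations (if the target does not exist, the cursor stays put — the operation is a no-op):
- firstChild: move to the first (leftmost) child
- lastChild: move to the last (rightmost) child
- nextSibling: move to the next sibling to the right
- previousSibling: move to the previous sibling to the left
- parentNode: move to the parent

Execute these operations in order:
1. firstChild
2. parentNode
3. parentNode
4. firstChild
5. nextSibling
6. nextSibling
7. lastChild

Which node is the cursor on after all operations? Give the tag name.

Answer: td

Derivation:
After 1 (firstChild): div
After 2 (parentNode): button
After 3 (parentNode): button (no-op, stayed)
After 4 (firstChild): div
After 5 (nextSibling): aside
After 6 (nextSibling): main
After 7 (lastChild): td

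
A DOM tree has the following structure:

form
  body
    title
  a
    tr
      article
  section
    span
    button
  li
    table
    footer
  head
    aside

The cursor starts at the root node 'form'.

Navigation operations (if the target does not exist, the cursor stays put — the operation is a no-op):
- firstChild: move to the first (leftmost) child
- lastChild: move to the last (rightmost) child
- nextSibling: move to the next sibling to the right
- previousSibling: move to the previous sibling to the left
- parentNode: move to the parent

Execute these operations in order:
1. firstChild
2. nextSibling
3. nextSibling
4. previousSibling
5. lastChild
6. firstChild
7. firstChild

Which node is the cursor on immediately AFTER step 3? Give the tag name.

Answer: section

Derivation:
After 1 (firstChild): body
After 2 (nextSibling): a
After 3 (nextSibling): section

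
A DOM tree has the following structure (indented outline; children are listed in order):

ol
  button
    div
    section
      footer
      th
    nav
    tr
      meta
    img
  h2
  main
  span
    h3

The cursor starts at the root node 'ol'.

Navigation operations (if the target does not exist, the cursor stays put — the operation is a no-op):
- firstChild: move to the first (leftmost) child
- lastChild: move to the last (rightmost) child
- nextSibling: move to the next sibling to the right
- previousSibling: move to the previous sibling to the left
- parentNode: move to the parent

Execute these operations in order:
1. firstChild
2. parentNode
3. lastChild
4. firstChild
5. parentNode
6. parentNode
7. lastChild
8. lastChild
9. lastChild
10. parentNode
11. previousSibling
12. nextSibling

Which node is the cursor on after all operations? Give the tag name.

After 1 (firstChild): button
After 2 (parentNode): ol
After 3 (lastChild): span
After 4 (firstChild): h3
After 5 (parentNode): span
After 6 (parentNode): ol
After 7 (lastChild): span
After 8 (lastChild): h3
After 9 (lastChild): h3 (no-op, stayed)
After 10 (parentNode): span
After 11 (previousSibling): main
After 12 (nextSibling): span

Answer: span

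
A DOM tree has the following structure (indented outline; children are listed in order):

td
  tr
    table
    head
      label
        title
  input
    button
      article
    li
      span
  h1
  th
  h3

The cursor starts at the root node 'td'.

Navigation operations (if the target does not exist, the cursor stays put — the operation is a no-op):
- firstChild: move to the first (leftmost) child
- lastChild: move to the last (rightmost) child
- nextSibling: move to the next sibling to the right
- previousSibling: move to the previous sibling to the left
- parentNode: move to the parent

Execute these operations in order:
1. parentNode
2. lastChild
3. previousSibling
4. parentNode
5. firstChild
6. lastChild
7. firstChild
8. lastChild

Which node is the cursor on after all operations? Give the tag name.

After 1 (parentNode): td (no-op, stayed)
After 2 (lastChild): h3
After 3 (previousSibling): th
After 4 (parentNode): td
After 5 (firstChild): tr
After 6 (lastChild): head
After 7 (firstChild): label
After 8 (lastChild): title

Answer: title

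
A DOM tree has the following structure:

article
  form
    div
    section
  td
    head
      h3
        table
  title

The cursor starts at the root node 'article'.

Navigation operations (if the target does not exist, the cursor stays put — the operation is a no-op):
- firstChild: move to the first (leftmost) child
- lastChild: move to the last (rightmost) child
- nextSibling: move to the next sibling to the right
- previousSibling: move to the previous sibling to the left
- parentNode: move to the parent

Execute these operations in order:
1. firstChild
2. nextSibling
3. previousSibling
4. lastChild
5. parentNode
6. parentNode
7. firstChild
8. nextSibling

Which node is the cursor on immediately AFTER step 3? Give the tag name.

After 1 (firstChild): form
After 2 (nextSibling): td
After 3 (previousSibling): form

Answer: form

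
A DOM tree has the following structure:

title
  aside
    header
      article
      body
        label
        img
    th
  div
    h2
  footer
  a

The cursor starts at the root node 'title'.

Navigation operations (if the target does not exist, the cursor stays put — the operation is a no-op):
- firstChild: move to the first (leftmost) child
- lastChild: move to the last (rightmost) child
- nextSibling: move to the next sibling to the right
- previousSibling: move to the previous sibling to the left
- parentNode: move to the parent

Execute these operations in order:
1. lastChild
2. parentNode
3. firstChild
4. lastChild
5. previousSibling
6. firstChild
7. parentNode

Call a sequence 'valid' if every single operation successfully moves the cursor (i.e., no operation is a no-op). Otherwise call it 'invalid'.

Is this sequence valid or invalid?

After 1 (lastChild): a
After 2 (parentNode): title
After 3 (firstChild): aside
After 4 (lastChild): th
After 5 (previousSibling): header
After 6 (firstChild): article
After 7 (parentNode): header

Answer: valid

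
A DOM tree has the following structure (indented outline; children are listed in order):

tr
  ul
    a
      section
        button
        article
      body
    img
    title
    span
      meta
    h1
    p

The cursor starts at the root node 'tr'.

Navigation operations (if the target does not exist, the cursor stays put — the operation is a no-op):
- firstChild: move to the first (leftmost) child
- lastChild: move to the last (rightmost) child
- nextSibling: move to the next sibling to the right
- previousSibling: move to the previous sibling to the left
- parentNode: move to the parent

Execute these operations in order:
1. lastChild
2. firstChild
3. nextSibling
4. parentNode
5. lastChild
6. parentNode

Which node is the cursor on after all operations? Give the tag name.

After 1 (lastChild): ul
After 2 (firstChild): a
After 3 (nextSibling): img
After 4 (parentNode): ul
After 5 (lastChild): p
After 6 (parentNode): ul

Answer: ul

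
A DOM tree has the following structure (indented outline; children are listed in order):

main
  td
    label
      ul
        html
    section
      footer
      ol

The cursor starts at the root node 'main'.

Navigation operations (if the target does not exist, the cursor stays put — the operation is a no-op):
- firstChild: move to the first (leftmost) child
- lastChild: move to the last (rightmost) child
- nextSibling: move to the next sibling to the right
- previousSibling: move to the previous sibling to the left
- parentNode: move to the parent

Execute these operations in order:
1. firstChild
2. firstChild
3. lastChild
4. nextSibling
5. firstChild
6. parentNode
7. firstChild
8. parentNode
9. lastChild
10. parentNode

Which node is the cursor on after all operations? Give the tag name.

After 1 (firstChild): td
After 2 (firstChild): label
After 3 (lastChild): ul
After 4 (nextSibling): ul (no-op, stayed)
After 5 (firstChild): html
After 6 (parentNode): ul
After 7 (firstChild): html
After 8 (parentNode): ul
After 9 (lastChild): html
After 10 (parentNode): ul

Answer: ul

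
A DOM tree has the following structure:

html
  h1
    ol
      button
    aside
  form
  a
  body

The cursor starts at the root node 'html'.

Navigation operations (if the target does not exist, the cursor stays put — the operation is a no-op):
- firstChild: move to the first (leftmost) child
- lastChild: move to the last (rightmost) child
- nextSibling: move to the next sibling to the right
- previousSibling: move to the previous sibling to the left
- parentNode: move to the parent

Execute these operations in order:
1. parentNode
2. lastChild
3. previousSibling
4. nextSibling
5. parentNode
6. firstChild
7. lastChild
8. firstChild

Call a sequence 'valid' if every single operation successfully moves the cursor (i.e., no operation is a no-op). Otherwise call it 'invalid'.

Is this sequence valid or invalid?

After 1 (parentNode): html (no-op, stayed)
After 2 (lastChild): body
After 3 (previousSibling): a
After 4 (nextSibling): body
After 5 (parentNode): html
After 6 (firstChild): h1
After 7 (lastChild): aside
After 8 (firstChild): aside (no-op, stayed)

Answer: invalid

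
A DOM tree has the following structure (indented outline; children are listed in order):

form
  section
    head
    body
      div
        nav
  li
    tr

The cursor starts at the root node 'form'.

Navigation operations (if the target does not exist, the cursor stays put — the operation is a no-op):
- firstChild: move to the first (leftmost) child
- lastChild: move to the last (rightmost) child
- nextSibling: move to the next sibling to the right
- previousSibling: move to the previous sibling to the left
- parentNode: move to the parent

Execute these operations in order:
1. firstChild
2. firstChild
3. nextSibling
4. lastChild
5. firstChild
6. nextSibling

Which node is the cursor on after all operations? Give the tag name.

Answer: nav

Derivation:
After 1 (firstChild): section
After 2 (firstChild): head
After 3 (nextSibling): body
After 4 (lastChild): div
After 5 (firstChild): nav
After 6 (nextSibling): nav (no-op, stayed)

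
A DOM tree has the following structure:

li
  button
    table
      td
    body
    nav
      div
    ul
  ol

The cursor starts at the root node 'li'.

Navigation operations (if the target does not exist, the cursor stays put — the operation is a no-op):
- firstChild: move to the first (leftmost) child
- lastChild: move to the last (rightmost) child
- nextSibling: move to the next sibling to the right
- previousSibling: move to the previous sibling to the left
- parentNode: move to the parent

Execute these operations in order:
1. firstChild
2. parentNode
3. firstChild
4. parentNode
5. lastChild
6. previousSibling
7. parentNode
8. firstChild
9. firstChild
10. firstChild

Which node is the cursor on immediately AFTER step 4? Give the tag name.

After 1 (firstChild): button
After 2 (parentNode): li
After 3 (firstChild): button
After 4 (parentNode): li

Answer: li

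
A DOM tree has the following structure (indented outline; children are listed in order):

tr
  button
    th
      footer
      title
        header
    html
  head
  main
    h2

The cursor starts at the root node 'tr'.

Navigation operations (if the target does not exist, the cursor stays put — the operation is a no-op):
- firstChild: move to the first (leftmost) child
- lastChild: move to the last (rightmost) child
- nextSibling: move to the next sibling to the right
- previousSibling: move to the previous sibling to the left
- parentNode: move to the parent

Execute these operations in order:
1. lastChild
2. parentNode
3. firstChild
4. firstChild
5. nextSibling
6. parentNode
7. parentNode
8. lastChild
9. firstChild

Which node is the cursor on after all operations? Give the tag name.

Answer: h2

Derivation:
After 1 (lastChild): main
After 2 (parentNode): tr
After 3 (firstChild): button
After 4 (firstChild): th
After 5 (nextSibling): html
After 6 (parentNode): button
After 7 (parentNode): tr
After 8 (lastChild): main
After 9 (firstChild): h2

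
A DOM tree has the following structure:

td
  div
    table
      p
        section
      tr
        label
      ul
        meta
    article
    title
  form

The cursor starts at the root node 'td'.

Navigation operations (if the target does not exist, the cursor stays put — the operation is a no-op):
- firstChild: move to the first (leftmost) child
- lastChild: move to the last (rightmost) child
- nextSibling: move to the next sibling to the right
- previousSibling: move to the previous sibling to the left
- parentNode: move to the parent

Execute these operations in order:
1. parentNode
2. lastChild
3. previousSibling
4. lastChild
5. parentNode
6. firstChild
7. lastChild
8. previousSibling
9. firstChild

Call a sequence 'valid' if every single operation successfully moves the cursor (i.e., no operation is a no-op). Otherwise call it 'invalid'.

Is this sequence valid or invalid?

Answer: invalid

Derivation:
After 1 (parentNode): td (no-op, stayed)
After 2 (lastChild): form
After 3 (previousSibling): div
After 4 (lastChild): title
After 5 (parentNode): div
After 6 (firstChild): table
After 7 (lastChild): ul
After 8 (previousSibling): tr
After 9 (firstChild): label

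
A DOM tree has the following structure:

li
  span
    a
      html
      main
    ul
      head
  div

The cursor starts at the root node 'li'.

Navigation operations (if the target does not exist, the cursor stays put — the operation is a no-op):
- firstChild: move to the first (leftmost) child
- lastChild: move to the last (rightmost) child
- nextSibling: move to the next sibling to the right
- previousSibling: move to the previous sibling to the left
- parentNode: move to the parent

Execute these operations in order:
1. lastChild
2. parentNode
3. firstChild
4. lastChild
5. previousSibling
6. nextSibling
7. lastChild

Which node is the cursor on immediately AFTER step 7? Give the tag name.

Answer: head

Derivation:
After 1 (lastChild): div
After 2 (parentNode): li
After 3 (firstChild): span
After 4 (lastChild): ul
After 5 (previousSibling): a
After 6 (nextSibling): ul
After 7 (lastChild): head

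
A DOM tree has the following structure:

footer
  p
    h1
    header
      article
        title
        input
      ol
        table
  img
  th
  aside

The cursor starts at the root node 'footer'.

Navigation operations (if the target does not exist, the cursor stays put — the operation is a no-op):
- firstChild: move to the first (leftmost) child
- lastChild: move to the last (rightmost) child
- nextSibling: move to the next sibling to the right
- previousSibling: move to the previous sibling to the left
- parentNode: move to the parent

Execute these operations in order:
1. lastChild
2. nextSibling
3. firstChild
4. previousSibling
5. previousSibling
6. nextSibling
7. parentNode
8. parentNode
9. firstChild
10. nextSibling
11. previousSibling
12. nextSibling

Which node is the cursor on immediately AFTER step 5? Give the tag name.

Answer: img

Derivation:
After 1 (lastChild): aside
After 2 (nextSibling): aside (no-op, stayed)
After 3 (firstChild): aside (no-op, stayed)
After 4 (previousSibling): th
After 5 (previousSibling): img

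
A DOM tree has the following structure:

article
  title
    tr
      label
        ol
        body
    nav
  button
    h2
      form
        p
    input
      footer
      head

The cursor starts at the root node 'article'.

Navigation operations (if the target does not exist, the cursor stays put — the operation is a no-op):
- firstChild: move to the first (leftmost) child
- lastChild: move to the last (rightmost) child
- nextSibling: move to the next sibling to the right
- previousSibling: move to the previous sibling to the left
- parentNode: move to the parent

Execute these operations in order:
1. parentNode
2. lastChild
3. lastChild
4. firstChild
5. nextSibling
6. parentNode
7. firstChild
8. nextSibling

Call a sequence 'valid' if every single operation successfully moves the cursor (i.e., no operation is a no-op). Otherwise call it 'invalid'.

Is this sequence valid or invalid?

After 1 (parentNode): article (no-op, stayed)
After 2 (lastChild): button
After 3 (lastChild): input
After 4 (firstChild): footer
After 5 (nextSibling): head
After 6 (parentNode): input
After 7 (firstChild): footer
After 8 (nextSibling): head

Answer: invalid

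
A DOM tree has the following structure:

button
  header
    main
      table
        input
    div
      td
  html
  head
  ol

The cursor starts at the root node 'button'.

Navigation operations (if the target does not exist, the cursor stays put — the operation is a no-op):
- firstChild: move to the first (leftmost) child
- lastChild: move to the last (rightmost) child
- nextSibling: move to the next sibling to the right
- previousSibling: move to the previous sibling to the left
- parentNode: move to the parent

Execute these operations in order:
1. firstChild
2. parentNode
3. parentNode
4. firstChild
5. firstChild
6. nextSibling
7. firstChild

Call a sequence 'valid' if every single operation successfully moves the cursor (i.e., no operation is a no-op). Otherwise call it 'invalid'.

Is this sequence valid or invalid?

After 1 (firstChild): header
After 2 (parentNode): button
After 3 (parentNode): button (no-op, stayed)
After 4 (firstChild): header
After 5 (firstChild): main
After 6 (nextSibling): div
After 7 (firstChild): td

Answer: invalid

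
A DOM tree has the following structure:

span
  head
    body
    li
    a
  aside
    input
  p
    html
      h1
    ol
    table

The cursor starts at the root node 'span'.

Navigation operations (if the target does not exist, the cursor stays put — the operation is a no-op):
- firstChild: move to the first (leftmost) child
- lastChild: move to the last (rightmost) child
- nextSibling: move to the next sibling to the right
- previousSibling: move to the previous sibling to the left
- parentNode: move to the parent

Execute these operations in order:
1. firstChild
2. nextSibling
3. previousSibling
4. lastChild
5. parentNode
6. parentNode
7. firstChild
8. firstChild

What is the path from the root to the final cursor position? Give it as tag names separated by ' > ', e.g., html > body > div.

Answer: span > head > body

Derivation:
After 1 (firstChild): head
After 2 (nextSibling): aside
After 3 (previousSibling): head
After 4 (lastChild): a
After 5 (parentNode): head
After 6 (parentNode): span
After 7 (firstChild): head
After 8 (firstChild): body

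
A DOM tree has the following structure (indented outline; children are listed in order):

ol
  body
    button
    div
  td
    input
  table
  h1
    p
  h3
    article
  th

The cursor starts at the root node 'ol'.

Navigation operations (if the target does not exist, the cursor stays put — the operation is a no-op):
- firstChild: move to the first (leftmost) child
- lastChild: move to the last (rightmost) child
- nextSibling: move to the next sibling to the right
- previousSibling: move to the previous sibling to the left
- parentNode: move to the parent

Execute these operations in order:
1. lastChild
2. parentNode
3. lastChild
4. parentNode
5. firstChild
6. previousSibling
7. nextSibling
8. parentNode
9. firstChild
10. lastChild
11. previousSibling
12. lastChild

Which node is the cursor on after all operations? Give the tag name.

After 1 (lastChild): th
After 2 (parentNode): ol
After 3 (lastChild): th
After 4 (parentNode): ol
After 5 (firstChild): body
After 6 (previousSibling): body (no-op, stayed)
After 7 (nextSibling): td
After 8 (parentNode): ol
After 9 (firstChild): body
After 10 (lastChild): div
After 11 (previousSibling): button
After 12 (lastChild): button (no-op, stayed)

Answer: button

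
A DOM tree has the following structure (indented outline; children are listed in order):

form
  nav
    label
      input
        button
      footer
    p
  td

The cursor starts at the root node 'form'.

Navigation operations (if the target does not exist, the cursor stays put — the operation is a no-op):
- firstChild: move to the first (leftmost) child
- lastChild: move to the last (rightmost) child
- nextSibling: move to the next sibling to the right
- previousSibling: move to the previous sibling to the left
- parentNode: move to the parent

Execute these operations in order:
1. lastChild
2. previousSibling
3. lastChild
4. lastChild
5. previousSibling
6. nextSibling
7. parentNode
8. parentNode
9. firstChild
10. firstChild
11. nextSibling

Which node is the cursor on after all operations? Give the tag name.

Answer: p

Derivation:
After 1 (lastChild): td
After 2 (previousSibling): nav
After 3 (lastChild): p
After 4 (lastChild): p (no-op, stayed)
After 5 (previousSibling): label
After 6 (nextSibling): p
After 7 (parentNode): nav
After 8 (parentNode): form
After 9 (firstChild): nav
After 10 (firstChild): label
After 11 (nextSibling): p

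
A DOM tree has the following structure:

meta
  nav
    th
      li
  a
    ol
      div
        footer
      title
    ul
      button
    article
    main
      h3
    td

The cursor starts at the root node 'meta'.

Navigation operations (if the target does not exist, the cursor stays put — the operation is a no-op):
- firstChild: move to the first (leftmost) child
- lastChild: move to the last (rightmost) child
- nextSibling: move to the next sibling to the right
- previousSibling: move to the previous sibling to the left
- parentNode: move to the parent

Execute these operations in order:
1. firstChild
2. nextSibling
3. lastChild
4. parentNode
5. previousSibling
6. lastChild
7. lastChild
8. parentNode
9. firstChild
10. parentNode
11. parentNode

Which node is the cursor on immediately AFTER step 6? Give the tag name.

After 1 (firstChild): nav
After 2 (nextSibling): a
After 3 (lastChild): td
After 4 (parentNode): a
After 5 (previousSibling): nav
After 6 (lastChild): th

Answer: th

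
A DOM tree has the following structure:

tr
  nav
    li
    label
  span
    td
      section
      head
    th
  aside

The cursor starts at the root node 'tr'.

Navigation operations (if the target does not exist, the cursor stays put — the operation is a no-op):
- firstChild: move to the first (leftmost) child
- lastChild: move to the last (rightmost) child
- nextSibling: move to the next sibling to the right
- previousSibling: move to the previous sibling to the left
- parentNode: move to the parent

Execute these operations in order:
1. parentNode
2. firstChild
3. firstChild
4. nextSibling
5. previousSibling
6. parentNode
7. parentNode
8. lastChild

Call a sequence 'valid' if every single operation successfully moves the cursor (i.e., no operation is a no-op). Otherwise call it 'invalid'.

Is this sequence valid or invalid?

After 1 (parentNode): tr (no-op, stayed)
After 2 (firstChild): nav
After 3 (firstChild): li
After 4 (nextSibling): label
After 5 (previousSibling): li
After 6 (parentNode): nav
After 7 (parentNode): tr
After 8 (lastChild): aside

Answer: invalid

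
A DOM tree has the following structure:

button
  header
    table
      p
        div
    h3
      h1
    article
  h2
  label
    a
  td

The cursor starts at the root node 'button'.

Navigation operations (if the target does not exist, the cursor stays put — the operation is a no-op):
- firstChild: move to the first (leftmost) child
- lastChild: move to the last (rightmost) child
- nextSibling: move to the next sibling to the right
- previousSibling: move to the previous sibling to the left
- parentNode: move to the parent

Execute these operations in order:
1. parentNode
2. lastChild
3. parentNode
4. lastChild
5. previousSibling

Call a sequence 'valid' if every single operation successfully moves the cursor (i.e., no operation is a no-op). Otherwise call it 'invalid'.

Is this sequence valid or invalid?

Answer: invalid

Derivation:
After 1 (parentNode): button (no-op, stayed)
After 2 (lastChild): td
After 3 (parentNode): button
After 4 (lastChild): td
After 5 (previousSibling): label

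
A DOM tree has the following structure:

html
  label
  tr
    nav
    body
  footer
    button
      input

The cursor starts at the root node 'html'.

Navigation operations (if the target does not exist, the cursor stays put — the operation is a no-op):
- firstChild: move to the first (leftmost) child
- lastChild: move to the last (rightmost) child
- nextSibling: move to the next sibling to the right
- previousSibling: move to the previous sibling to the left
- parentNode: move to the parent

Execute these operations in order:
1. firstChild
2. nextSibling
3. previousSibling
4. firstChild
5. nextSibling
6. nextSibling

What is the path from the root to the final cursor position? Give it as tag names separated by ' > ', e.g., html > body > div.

After 1 (firstChild): label
After 2 (nextSibling): tr
After 3 (previousSibling): label
After 4 (firstChild): label (no-op, stayed)
After 5 (nextSibling): tr
After 6 (nextSibling): footer

Answer: html > footer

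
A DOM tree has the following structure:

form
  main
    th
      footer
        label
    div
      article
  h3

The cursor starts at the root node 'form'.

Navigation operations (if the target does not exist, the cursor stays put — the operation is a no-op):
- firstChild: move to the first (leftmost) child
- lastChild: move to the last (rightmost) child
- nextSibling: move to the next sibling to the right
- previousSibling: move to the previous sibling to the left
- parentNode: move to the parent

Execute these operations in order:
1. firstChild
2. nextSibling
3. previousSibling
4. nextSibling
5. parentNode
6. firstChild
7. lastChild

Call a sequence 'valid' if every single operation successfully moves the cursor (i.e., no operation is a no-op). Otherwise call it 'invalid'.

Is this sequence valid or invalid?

Answer: valid

Derivation:
After 1 (firstChild): main
After 2 (nextSibling): h3
After 3 (previousSibling): main
After 4 (nextSibling): h3
After 5 (parentNode): form
After 6 (firstChild): main
After 7 (lastChild): div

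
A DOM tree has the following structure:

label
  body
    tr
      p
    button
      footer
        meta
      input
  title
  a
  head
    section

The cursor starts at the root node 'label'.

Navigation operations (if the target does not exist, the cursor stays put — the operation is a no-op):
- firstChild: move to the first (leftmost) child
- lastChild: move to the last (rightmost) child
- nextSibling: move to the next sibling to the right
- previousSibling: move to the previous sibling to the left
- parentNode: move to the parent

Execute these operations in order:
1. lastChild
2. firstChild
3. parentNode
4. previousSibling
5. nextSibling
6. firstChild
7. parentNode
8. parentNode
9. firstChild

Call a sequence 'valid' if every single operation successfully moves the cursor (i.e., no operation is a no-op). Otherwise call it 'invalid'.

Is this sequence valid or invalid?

After 1 (lastChild): head
After 2 (firstChild): section
After 3 (parentNode): head
After 4 (previousSibling): a
After 5 (nextSibling): head
After 6 (firstChild): section
After 7 (parentNode): head
After 8 (parentNode): label
After 9 (firstChild): body

Answer: valid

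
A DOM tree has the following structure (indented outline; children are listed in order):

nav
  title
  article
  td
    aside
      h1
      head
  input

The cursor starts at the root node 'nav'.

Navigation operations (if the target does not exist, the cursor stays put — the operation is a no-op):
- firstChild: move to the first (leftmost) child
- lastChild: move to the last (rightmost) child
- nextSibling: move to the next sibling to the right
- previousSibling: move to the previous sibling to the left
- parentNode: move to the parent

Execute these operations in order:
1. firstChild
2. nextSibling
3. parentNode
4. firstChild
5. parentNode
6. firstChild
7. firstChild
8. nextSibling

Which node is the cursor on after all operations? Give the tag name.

Answer: article

Derivation:
After 1 (firstChild): title
After 2 (nextSibling): article
After 3 (parentNode): nav
After 4 (firstChild): title
After 5 (parentNode): nav
After 6 (firstChild): title
After 7 (firstChild): title (no-op, stayed)
After 8 (nextSibling): article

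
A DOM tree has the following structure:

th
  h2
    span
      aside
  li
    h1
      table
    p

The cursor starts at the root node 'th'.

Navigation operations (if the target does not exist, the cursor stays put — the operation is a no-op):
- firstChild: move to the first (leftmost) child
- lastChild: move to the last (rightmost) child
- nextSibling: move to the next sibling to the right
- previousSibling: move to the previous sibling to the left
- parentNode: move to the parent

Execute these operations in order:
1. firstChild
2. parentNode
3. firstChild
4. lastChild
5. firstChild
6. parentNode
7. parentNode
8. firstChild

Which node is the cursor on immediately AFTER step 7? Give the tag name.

Answer: h2

Derivation:
After 1 (firstChild): h2
After 2 (parentNode): th
After 3 (firstChild): h2
After 4 (lastChild): span
After 5 (firstChild): aside
After 6 (parentNode): span
After 7 (parentNode): h2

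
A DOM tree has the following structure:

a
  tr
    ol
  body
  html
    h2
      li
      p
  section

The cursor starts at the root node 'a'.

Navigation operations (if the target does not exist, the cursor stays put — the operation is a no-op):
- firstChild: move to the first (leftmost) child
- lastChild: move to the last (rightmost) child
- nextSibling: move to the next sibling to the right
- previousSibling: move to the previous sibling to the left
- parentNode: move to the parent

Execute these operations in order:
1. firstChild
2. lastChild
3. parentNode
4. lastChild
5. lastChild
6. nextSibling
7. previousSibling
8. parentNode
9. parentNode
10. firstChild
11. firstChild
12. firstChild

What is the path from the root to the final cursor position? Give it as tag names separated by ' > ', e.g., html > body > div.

After 1 (firstChild): tr
After 2 (lastChild): ol
After 3 (parentNode): tr
After 4 (lastChild): ol
After 5 (lastChild): ol (no-op, stayed)
After 6 (nextSibling): ol (no-op, stayed)
After 7 (previousSibling): ol (no-op, stayed)
After 8 (parentNode): tr
After 9 (parentNode): a
After 10 (firstChild): tr
After 11 (firstChild): ol
After 12 (firstChild): ol (no-op, stayed)

Answer: a > tr > ol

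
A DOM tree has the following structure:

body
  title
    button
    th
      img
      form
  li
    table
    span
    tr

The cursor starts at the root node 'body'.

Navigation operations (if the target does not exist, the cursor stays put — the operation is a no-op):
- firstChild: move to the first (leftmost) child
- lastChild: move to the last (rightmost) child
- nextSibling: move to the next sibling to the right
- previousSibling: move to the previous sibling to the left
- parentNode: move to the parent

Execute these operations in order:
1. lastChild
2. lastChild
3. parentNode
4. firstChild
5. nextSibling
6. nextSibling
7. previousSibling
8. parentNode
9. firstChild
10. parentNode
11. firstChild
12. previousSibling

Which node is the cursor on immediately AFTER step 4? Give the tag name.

Answer: table

Derivation:
After 1 (lastChild): li
After 2 (lastChild): tr
After 3 (parentNode): li
After 4 (firstChild): table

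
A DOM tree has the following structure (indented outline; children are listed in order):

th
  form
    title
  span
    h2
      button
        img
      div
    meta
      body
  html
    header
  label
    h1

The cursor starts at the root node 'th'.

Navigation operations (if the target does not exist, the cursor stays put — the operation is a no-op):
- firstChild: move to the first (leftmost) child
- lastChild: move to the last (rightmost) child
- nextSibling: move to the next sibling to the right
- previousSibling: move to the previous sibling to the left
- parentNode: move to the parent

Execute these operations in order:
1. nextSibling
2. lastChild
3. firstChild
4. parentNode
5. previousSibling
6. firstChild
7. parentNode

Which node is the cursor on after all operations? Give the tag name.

After 1 (nextSibling): th (no-op, stayed)
After 2 (lastChild): label
After 3 (firstChild): h1
After 4 (parentNode): label
After 5 (previousSibling): html
After 6 (firstChild): header
After 7 (parentNode): html

Answer: html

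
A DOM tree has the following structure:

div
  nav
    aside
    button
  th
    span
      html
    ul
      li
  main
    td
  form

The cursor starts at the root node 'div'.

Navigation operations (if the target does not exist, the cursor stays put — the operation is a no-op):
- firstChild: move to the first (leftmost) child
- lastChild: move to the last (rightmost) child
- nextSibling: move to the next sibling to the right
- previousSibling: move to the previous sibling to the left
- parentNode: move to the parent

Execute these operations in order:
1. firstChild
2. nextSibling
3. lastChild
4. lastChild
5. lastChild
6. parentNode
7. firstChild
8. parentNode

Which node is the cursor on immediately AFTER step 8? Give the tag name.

After 1 (firstChild): nav
After 2 (nextSibling): th
After 3 (lastChild): ul
After 4 (lastChild): li
After 5 (lastChild): li (no-op, stayed)
After 6 (parentNode): ul
After 7 (firstChild): li
After 8 (parentNode): ul

Answer: ul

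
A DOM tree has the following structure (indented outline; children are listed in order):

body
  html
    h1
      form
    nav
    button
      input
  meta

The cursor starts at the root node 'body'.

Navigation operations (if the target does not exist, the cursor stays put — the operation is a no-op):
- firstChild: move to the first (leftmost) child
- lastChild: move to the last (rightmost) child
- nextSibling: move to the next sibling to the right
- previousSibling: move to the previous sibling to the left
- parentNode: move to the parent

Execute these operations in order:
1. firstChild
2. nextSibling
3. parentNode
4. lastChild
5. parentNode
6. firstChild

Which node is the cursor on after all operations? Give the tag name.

Answer: html

Derivation:
After 1 (firstChild): html
After 2 (nextSibling): meta
After 3 (parentNode): body
After 4 (lastChild): meta
After 5 (parentNode): body
After 6 (firstChild): html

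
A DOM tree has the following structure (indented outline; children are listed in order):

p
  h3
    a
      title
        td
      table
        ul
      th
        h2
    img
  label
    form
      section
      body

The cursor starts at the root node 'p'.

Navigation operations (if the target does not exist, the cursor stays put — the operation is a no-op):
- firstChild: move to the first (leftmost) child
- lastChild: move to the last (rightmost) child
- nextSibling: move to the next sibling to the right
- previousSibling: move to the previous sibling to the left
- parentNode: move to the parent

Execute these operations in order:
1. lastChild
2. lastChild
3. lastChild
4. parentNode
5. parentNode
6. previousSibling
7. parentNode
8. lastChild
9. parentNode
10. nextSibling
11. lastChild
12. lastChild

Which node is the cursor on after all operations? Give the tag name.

After 1 (lastChild): label
After 2 (lastChild): form
After 3 (lastChild): body
After 4 (parentNode): form
After 5 (parentNode): label
After 6 (previousSibling): h3
After 7 (parentNode): p
After 8 (lastChild): label
After 9 (parentNode): p
After 10 (nextSibling): p (no-op, stayed)
After 11 (lastChild): label
After 12 (lastChild): form

Answer: form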